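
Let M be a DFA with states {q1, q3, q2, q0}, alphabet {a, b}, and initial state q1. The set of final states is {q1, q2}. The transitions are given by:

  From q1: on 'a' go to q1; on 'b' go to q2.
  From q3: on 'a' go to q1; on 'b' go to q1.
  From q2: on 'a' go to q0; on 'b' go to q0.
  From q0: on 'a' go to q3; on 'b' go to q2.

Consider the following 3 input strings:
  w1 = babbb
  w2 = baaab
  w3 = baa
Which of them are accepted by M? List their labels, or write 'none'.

w1, w2

w1: q1 → q2 → q0 → q2 → q0 → q2  → end q2, accepted
w2: q1 → q2 → q0 → q3 → q1 → q2  → end q2, accepted
w3: q1 → q2 → q0 → q3  → end q3, rejected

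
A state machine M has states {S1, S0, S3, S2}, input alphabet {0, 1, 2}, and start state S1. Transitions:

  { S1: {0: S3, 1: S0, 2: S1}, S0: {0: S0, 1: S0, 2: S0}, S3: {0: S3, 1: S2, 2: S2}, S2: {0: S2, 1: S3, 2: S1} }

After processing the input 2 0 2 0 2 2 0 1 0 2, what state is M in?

S1 → S1 → S3 → S2 → S2 → S1 → S1 → S3 → S2 → S2 → S1

S1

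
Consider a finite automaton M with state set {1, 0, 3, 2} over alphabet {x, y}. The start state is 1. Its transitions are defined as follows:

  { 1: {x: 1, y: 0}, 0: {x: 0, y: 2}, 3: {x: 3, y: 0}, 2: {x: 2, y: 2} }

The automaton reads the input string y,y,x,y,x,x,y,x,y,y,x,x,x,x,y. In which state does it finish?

2

Trace: 1 -y-> 0 -y-> 2 -x-> 2 -y-> 2 -x-> 2 -x-> 2 -y-> 2 -x-> 2 -y-> 2 -y-> 2 -x-> 2 -x-> 2 -x-> 2 -x-> 2 -y-> 2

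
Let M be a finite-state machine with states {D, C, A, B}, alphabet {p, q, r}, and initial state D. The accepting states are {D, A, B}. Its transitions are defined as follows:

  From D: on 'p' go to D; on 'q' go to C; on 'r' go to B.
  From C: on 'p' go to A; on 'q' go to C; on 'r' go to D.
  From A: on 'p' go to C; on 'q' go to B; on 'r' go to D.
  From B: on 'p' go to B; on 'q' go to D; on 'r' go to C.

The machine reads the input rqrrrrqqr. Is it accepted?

D → B → D → B → C → D → B → D → C → D
End state D is accepting.

Yes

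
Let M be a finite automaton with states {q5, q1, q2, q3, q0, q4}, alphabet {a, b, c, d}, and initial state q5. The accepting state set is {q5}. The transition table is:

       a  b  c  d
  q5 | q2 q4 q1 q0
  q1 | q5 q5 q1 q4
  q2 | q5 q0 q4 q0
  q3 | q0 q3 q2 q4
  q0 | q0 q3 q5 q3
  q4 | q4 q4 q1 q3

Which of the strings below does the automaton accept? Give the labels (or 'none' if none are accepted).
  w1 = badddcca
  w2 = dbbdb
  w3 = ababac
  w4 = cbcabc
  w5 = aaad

w1: Trace: q5 -b-> q4 -a-> q4 -d-> q3 -d-> q4 -d-> q3 -c-> q2 -c-> q4 -a-> q4  → end q4, rejected
w2: Trace: q5 -d-> q0 -b-> q3 -b-> q3 -d-> q4 -b-> q4  → end q4, rejected
w3: Trace: q5 -a-> q2 -b-> q0 -a-> q0 -b-> q3 -a-> q0 -c-> q5  → end q5, accepted
w4: Trace: q5 -c-> q1 -b-> q5 -c-> q1 -a-> q5 -b-> q4 -c-> q1  → end q1, rejected
w5: Trace: q5 -a-> q2 -a-> q5 -a-> q2 -d-> q0  → end q0, rejected

w3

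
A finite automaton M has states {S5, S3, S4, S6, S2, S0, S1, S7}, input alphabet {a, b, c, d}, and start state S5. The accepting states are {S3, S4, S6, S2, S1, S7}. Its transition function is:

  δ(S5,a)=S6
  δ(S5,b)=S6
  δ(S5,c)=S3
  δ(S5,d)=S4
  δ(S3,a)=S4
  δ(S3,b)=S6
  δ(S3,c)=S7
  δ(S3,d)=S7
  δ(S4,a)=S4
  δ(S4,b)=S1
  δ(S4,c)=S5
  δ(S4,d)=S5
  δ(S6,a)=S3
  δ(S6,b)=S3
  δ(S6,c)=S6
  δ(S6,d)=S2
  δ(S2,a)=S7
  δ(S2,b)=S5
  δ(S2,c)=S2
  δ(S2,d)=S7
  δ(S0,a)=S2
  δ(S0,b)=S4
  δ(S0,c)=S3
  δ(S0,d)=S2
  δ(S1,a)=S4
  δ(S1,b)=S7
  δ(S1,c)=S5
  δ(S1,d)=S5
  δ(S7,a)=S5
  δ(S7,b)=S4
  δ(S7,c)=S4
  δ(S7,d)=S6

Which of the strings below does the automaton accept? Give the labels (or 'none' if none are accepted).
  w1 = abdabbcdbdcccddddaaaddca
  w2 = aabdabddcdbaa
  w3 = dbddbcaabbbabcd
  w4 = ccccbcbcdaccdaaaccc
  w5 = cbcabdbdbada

w1:
  start at S5
  read 'a': S5 → S6
  read 'b': S6 → S3
  read 'd': S3 → S7
  read 'a': S7 → S5
  read 'b': S5 → S6
  read 'b': S6 → S3
  read 'c': S3 → S7
  read 'd': S7 → S6
  read 'b': S6 → S3
  read 'd': S3 → S7
  read 'c': S7 → S4
  read 'c': S4 → S5
  read 'c': S5 → S3
  read 'd': S3 → S7
  read 'd': S7 → S6
  read 'd': S6 → S2
  read 'd': S2 → S7
  read 'a': S7 → S5
  read 'a': S5 → S6
  read 'a': S6 → S3
  read 'd': S3 → S7
  read 'd': S7 → S6
  read 'c': S6 → S6
  read 'a': S6 → S3
  end S3, accepted
w2:
  start at S5
  read 'a': S5 → S6
  read 'a': S6 → S3
  read 'b': S3 → S6
  read 'd': S6 → S2
  read 'a': S2 → S7
  read 'b': S7 → S4
  read 'd': S4 → S5
  read 'd': S5 → S4
  read 'c': S4 → S5
  read 'd': S5 → S4
  read 'b': S4 → S1
  read 'a': S1 → S4
  read 'a': S4 → S4
  end S4, accepted
w3:
  start at S5
  read 'd': S5 → S4
  read 'b': S4 → S1
  read 'd': S1 → S5
  read 'd': S5 → S4
  read 'b': S4 → S1
  read 'c': S1 → S5
  read 'a': S5 → S6
  read 'a': S6 → S3
  read 'b': S3 → S6
  read 'b': S6 → S3
  read 'b': S3 → S6
  read 'a': S6 → S3
  read 'b': S3 → S6
  read 'c': S6 → S6
  read 'd': S6 → S2
  end S2, accepted
w4:
  start at S5
  read 'c': S5 → S3
  read 'c': S3 → S7
  read 'c': S7 → S4
  read 'c': S4 → S5
  read 'b': S5 → S6
  read 'c': S6 → S6
  read 'b': S6 → S3
  read 'c': S3 → S7
  read 'd': S7 → S6
  read 'a': S6 → S3
  read 'c': S3 → S7
  read 'c': S7 → S4
  read 'd': S4 → S5
  read 'a': S5 → S6
  read 'a': S6 → S3
  read 'a': S3 → S4
  read 'c': S4 → S5
  read 'c': S5 → S3
  read 'c': S3 → S7
  end S7, accepted
w5:
  start at S5
  read 'c': S5 → S3
  read 'b': S3 → S6
  read 'c': S6 → S6
  read 'a': S6 → S3
  read 'b': S3 → S6
  read 'd': S6 → S2
  read 'b': S2 → S5
  read 'd': S5 → S4
  read 'b': S4 → S1
  read 'a': S1 → S4
  read 'd': S4 → S5
  read 'a': S5 → S6
  end S6, accepted

w1, w2, w3, w4, w5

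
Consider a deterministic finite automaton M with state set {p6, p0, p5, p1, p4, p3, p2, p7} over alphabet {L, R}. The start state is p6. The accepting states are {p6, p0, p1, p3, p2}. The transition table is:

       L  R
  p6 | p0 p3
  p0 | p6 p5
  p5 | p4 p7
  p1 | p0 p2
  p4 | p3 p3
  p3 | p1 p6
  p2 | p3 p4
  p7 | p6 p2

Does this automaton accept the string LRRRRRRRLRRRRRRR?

start at p6
read 'L': p6 → p0
read 'R': p0 → p5
read 'R': p5 → p7
read 'R': p7 → p2
read 'R': p2 → p4
read 'R': p4 → p3
read 'R': p3 → p6
read 'R': p6 → p3
read 'L': p3 → p1
read 'R': p1 → p2
read 'R': p2 → p4
read 'R': p4 → p3
read 'R': p3 → p6
read 'R': p6 → p3
read 'R': p3 → p6
read 'R': p6 → p3
End state p3 is accepting.

Yes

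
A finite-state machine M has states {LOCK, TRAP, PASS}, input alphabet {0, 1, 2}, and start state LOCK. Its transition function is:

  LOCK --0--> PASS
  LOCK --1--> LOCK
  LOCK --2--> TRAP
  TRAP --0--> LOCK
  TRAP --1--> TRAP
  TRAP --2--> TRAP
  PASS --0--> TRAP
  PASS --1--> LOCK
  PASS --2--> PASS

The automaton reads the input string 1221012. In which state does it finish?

TRAP

Trace: LOCK -1-> LOCK -2-> TRAP -2-> TRAP -1-> TRAP -0-> LOCK -1-> LOCK -2-> TRAP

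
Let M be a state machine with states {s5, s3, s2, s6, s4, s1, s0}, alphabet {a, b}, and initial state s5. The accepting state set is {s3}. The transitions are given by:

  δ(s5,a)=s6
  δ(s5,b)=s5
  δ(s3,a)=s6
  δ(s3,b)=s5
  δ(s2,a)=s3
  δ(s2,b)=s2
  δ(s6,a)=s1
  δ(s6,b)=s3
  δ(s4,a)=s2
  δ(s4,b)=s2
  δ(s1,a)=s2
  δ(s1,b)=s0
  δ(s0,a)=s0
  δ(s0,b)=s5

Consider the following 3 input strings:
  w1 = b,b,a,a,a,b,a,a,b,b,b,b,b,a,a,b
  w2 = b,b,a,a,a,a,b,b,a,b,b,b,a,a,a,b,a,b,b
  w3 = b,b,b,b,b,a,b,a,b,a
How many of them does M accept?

w1:
  start at s5
  read 'b': s5 → s5
  read 'b': s5 → s5
  read 'a': s5 → s6
  read 'a': s6 → s1
  read 'a': s1 → s2
  read 'b': s2 → s2
  read 'a': s2 → s3
  read 'a': s3 → s6
  read 'b': s6 → s3
  read 'b': s3 → s5
  read 'b': s5 → s5
  read 'b': s5 → s5
  read 'b': s5 → s5
  read 'a': s5 → s6
  read 'a': s6 → s1
  read 'b': s1 → s0
  end s0, rejected
w2:
  start at s5
  read 'b': s5 → s5
  read 'b': s5 → s5
  read 'a': s5 → s6
  read 'a': s6 → s1
  read 'a': s1 → s2
  read 'a': s2 → s3
  read 'b': s3 → s5
  read 'b': s5 → s5
  read 'a': s5 → s6
  read 'b': s6 → s3
  read 'b': s3 → s5
  read 'b': s5 → s5
  read 'a': s5 → s6
  read 'a': s6 → s1
  read 'a': s1 → s2
  read 'b': s2 → s2
  read 'a': s2 → s3
  read 'b': s3 → s5
  read 'b': s5 → s5
  end s5, rejected
w3:
  start at s5
  read 'b': s5 → s5
  read 'b': s5 → s5
  read 'b': s5 → s5
  read 'b': s5 → s5
  read 'b': s5 → s5
  read 'a': s5 → s6
  read 'b': s6 → s3
  read 'a': s3 → s6
  read 'b': s6 → s3
  read 'a': s3 → s6
  end s6, rejected

0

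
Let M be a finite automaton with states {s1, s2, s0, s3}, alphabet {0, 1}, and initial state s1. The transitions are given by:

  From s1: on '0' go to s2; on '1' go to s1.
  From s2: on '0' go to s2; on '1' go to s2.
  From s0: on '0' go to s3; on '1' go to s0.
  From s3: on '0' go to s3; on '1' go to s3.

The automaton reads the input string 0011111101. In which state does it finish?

s2

s1 → s2 → s2 → s2 → s2 → s2 → s2 → s2 → s2 → s2 → s2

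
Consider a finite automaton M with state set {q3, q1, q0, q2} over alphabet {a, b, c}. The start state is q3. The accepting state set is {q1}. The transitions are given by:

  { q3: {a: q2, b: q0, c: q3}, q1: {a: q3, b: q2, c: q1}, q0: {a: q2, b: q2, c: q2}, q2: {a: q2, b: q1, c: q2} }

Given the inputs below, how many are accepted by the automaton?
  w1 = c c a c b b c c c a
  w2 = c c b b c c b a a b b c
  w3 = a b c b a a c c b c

1

w1:
  start at q3
  read 'c': q3 → q3
  read 'c': q3 → q3
  read 'a': q3 → q2
  read 'c': q2 → q2
  read 'b': q2 → q1
  read 'b': q1 → q2
  read 'c': q2 → q2
  read 'c': q2 → q2
  read 'c': q2 → q2
  read 'a': q2 → q2
  end q2, rejected
w2:
  start at q3
  read 'c': q3 → q3
  read 'c': q3 → q3
  read 'b': q3 → q0
  read 'b': q0 → q2
  read 'c': q2 → q2
  read 'c': q2 → q2
  read 'b': q2 → q1
  read 'a': q1 → q3
  read 'a': q3 → q2
  read 'b': q2 → q1
  read 'b': q1 → q2
  read 'c': q2 → q2
  end q2, rejected
w3:
  start at q3
  read 'a': q3 → q2
  read 'b': q2 → q1
  read 'c': q1 → q1
  read 'b': q1 → q2
  read 'a': q2 → q2
  read 'a': q2 → q2
  read 'c': q2 → q2
  read 'c': q2 → q2
  read 'b': q2 → q1
  read 'c': q1 → q1
  end q1, accepted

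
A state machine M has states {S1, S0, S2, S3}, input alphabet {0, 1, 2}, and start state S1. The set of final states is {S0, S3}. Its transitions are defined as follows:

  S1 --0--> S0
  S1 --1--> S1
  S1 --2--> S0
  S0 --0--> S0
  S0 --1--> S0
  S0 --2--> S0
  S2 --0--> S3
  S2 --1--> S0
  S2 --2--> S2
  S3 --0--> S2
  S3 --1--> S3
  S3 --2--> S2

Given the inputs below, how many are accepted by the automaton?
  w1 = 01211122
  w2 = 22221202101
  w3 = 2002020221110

w1: S1 → S0 → S0 → S0 → S0 → S0 → S0 → S0 → S0  → end S0, accepted
w2: S1 → S0 → S0 → S0 → S0 → S0 → S0 → S0 → S0 → S0 → S0 → S0  → end S0, accepted
w3: S1 → S0 → S0 → S0 → S0 → S0 → S0 → S0 → S0 → S0 → S0 → S0 → S0 → S0  → end S0, accepted

3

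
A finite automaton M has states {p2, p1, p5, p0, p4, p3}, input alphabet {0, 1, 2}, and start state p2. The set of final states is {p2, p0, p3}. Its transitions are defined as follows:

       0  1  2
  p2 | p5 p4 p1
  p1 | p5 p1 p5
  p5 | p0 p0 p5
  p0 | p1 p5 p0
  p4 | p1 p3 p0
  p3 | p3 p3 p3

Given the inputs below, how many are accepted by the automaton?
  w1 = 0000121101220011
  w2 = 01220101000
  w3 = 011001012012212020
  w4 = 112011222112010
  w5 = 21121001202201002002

w1: Trace: p2 -0-> p5 -0-> p0 -0-> p1 -0-> p5 -1-> p0 -2-> p0 -1-> p5 -1-> p0 -0-> p1 -1-> p1 -2-> p5 -2-> p5 -0-> p0 -0-> p1 -1-> p1 -1-> p1  → end p1, rejected
w2: Trace: p2 -0-> p5 -1-> p0 -2-> p0 -2-> p0 -0-> p1 -1-> p1 -0-> p5 -1-> p0 -0-> p1 -0-> p5 -0-> p0  → end p0, accepted
w3: Trace: p2 -0-> p5 -1-> p0 -1-> p5 -0-> p0 -0-> p1 -1-> p1 -0-> p5 -1-> p0 -2-> p0 -0-> p1 -1-> p1 -2-> p5 -2-> p5 -1-> p0 -2-> p0 -0-> p1 -2-> p5 -0-> p0  → end p0, accepted
w4: Trace: p2 -1-> p4 -1-> p3 -2-> p3 -0-> p3 -1-> p3 -1-> p3 -2-> p3 -2-> p3 -2-> p3 -1-> p3 -1-> p3 -2-> p3 -0-> p3 -1-> p3 -0-> p3  → end p3, accepted
w5: Trace: p2 -2-> p1 -1-> p1 -1-> p1 -2-> p5 -1-> p0 -0-> p1 -0-> p5 -1-> p0 -2-> p0 -0-> p1 -2-> p5 -2-> p5 -0-> p0 -1-> p5 -0-> p0 -0-> p1 -2-> p5 -0-> p0 -0-> p1 -2-> p5  → end p5, rejected

3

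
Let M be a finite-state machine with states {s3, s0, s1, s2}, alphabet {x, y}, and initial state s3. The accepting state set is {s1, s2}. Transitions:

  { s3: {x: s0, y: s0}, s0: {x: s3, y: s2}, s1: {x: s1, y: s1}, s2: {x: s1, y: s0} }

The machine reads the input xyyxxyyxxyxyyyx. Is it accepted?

Yes

Trace: s3 -x-> s0 -y-> s2 -y-> s0 -x-> s3 -x-> s0 -y-> s2 -y-> s0 -x-> s3 -x-> s0 -y-> s2 -x-> s1 -y-> s1 -y-> s1 -y-> s1 -x-> s1
End state s1 is accepting.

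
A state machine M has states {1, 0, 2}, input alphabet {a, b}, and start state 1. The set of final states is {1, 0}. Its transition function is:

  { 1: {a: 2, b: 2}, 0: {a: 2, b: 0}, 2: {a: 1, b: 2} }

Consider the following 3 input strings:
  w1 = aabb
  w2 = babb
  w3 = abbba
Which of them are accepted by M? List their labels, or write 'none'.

w3

w1:
  start at 1
  read 'a': 1 → 2
  read 'a': 2 → 1
  read 'b': 1 → 2
  read 'b': 2 → 2
  end 2, rejected
w2:
  start at 1
  read 'b': 1 → 2
  read 'a': 2 → 1
  read 'b': 1 → 2
  read 'b': 2 → 2
  end 2, rejected
w3:
  start at 1
  read 'a': 1 → 2
  read 'b': 2 → 2
  read 'b': 2 → 2
  read 'b': 2 → 2
  read 'a': 2 → 1
  end 1, accepted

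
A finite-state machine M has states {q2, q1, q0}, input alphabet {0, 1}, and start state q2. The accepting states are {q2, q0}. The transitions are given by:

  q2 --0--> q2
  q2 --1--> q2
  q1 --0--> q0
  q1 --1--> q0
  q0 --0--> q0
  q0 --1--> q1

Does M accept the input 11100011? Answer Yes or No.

q2 → q2 → q2 → q2 → q2 → q2 → q2 → q2 → q2
End state q2 is accepting.

Yes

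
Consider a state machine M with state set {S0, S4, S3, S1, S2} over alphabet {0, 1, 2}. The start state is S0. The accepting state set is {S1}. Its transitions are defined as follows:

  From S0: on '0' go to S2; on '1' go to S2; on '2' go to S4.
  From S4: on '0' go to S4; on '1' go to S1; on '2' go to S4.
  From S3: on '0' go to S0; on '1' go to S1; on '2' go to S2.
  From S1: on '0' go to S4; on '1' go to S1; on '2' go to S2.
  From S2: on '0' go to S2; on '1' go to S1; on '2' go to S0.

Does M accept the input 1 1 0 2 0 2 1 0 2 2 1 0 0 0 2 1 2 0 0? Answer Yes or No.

No

start at S0
read '1': S0 → S2
read '1': S2 → S1
read '0': S1 → S4
read '2': S4 → S4
read '0': S4 → S4
read '2': S4 → S4
read '1': S4 → S1
read '0': S1 → S4
read '2': S4 → S4
read '2': S4 → S4
read '1': S4 → S1
read '0': S1 → S4
read '0': S4 → S4
read '0': S4 → S4
read '2': S4 → S4
read '1': S4 → S1
read '2': S1 → S2
read '0': S2 → S2
read '0': S2 → S2
End state S2 is not accepting.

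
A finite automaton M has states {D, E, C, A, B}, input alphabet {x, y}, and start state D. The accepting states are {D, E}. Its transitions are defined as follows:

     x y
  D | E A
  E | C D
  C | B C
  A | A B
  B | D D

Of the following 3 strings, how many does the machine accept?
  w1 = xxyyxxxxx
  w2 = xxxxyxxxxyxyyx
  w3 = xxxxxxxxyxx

1

w1:
  start at D
  read 'x': D → E
  read 'x': E → C
  read 'y': C → C
  read 'y': C → C
  read 'x': C → B
  read 'x': B → D
  read 'x': D → E
  read 'x': E → C
  read 'x': C → B
  end B, rejected
w2:
  start at D
  read 'x': D → E
  read 'x': E → C
  read 'x': C → B
  read 'x': B → D
  read 'y': D → A
  read 'x': A → A
  read 'x': A → A
  read 'x': A → A
  read 'x': A → A
  read 'y': A → B
  read 'x': B → D
  read 'y': D → A
  read 'y': A → B
  read 'x': B → D
  end D, accepted
w3:
  start at D
  read 'x': D → E
  read 'x': E → C
  read 'x': C → B
  read 'x': B → D
  read 'x': D → E
  read 'x': E → C
  read 'x': C → B
  read 'x': B → D
  read 'y': D → A
  read 'x': A → A
  read 'x': A → A
  end A, rejected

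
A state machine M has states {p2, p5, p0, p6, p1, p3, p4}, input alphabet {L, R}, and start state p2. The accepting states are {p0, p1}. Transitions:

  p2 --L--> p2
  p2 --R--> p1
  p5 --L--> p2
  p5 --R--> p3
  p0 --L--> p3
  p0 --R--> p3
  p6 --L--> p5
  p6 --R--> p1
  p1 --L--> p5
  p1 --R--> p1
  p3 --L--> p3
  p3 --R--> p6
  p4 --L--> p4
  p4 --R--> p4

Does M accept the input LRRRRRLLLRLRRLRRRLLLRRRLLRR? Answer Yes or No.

Trace: p2 -L-> p2 -R-> p1 -R-> p1 -R-> p1 -R-> p1 -R-> p1 -L-> p5 -L-> p2 -L-> p2 -R-> p1 -L-> p5 -R-> p3 -R-> p6 -L-> p5 -R-> p3 -R-> p6 -R-> p1 -L-> p5 -L-> p2 -L-> p2 -R-> p1 -R-> p1 -R-> p1 -L-> p5 -L-> p2 -R-> p1 -R-> p1
End state p1 is accepting.

Yes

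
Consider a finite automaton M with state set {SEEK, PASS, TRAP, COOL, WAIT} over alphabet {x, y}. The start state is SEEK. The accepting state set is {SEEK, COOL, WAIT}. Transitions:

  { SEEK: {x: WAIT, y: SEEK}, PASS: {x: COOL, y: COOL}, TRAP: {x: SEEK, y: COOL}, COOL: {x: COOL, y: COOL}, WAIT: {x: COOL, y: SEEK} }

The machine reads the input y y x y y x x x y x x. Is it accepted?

Trace: SEEK -y-> SEEK -y-> SEEK -x-> WAIT -y-> SEEK -y-> SEEK -x-> WAIT -x-> COOL -x-> COOL -y-> COOL -x-> COOL -x-> COOL
End state COOL is accepting.

Yes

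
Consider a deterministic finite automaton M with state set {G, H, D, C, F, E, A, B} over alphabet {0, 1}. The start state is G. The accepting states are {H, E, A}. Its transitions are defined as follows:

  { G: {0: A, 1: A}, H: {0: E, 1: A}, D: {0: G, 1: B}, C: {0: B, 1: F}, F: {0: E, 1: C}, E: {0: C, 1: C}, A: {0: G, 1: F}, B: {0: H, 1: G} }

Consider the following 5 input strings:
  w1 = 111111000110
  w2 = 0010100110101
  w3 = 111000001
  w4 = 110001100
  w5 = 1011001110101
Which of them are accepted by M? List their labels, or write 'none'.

w4

w1: G → A → F → C → F → C → F → E → C → B → G → A → G  → end G, rejected
w2: G → A → G → A → G → A → G → A → F → C → B → G → A → F  → end F, rejected
w3: G → A → F → C → B → H → E → C → B → G  → end G, rejected
w4: G → A → F → E → C → B → G → A → G → A  → end A, accepted
w5: G → A → G → A → F → E → C → F → C → F → E → C → B → G  → end G, rejected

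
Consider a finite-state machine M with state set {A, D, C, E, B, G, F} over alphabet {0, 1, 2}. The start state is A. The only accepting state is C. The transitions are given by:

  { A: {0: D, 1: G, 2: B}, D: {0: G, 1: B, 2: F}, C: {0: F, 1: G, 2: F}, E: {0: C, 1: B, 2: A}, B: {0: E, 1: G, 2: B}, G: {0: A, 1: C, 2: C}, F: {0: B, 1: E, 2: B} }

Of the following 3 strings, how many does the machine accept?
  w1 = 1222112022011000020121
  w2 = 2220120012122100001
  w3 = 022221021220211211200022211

w1: Trace: A -1-> G -2-> C -2-> F -2-> B -1-> G -1-> C -2-> F -0-> B -2-> B -2-> B -0-> E -1-> B -1-> G -0-> A -0-> D -0-> G -0-> A -2-> B -0-> E -1-> B -2-> B -1-> G  → end G, rejected
w2: Trace: A -2-> B -2-> B -2-> B -0-> E -1-> B -2-> B -0-> E -0-> C -1-> G -2-> C -1-> G -2-> C -2-> F -1-> E -0-> C -0-> F -0-> B -0-> E -1-> B  → end B, rejected
w3: Trace: A -0-> D -2-> F -2-> B -2-> B -2-> B -1-> G -0-> A -2-> B -1-> G -2-> C -2-> F -0-> B -2-> B -1-> G -1-> C -2-> F -1-> E -1-> B -2-> B -0-> E -0-> C -0-> F -2-> B -2-> B -2-> B -1-> G -1-> C  → end C, accepted

1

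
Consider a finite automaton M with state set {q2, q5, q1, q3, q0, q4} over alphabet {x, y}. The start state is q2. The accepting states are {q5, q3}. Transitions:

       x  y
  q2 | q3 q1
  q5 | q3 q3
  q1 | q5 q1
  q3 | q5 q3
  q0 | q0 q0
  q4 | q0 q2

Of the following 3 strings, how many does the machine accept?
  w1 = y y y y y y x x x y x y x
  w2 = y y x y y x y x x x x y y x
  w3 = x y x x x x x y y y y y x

3

w1:
  start at q2
  read 'y': q2 → q1
  read 'y': q1 → q1
  read 'y': q1 → q1
  read 'y': q1 → q1
  read 'y': q1 → q1
  read 'y': q1 → q1
  read 'x': q1 → q5
  read 'x': q5 → q3
  read 'x': q3 → q5
  read 'y': q5 → q3
  read 'x': q3 → q5
  read 'y': q5 → q3
  read 'x': q3 → q5
  end q5, accepted
w2:
  start at q2
  read 'y': q2 → q1
  read 'y': q1 → q1
  read 'x': q1 → q5
  read 'y': q5 → q3
  read 'y': q3 → q3
  read 'x': q3 → q5
  read 'y': q5 → q3
  read 'x': q3 → q5
  read 'x': q5 → q3
  read 'x': q3 → q5
  read 'x': q5 → q3
  read 'y': q3 → q3
  read 'y': q3 → q3
  read 'x': q3 → q5
  end q5, accepted
w3:
  start at q2
  read 'x': q2 → q3
  read 'y': q3 → q3
  read 'x': q3 → q5
  read 'x': q5 → q3
  read 'x': q3 → q5
  read 'x': q5 → q3
  read 'x': q3 → q5
  read 'y': q5 → q3
  read 'y': q3 → q3
  read 'y': q3 → q3
  read 'y': q3 → q3
  read 'y': q3 → q3
  read 'x': q3 → q5
  end q5, accepted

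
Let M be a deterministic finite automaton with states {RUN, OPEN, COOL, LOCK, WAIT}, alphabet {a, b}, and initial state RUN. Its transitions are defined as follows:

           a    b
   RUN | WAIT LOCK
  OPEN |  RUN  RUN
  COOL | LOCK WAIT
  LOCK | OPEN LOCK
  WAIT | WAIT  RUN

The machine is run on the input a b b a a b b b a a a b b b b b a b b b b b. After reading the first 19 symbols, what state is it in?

start at RUN
read 'a': RUN → WAIT
read 'b': WAIT → RUN
read 'b': RUN → LOCK
read 'a': LOCK → OPEN
read 'a': OPEN → RUN
read 'b': RUN → LOCK
read 'b': LOCK → LOCK
read 'b': LOCK → LOCK
read 'a': LOCK → OPEN
read 'a': OPEN → RUN
read 'a': RUN → WAIT
read 'b': WAIT → RUN
read 'b': RUN → LOCK
read 'b': LOCK → LOCK
read 'b': LOCK → LOCK
read 'b': LOCK → LOCK
read 'a': LOCK → OPEN
read 'b': OPEN → RUN
read 'b': RUN → LOCK
After 19 symbols: LOCK.

LOCK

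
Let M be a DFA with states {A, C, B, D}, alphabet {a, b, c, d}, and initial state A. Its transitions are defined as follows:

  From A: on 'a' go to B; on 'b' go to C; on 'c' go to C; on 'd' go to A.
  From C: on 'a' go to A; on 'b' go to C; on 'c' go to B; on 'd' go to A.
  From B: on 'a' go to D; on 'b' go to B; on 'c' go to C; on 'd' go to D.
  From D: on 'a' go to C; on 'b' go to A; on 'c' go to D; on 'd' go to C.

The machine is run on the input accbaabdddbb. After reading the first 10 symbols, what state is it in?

start at A
read 'a': A → B
read 'c': B → C
read 'c': C → B
read 'b': B → B
read 'a': B → D
read 'a': D → C
read 'b': C → C
read 'd': C → A
read 'd': A → A
read 'd': A → A
After 10 symbols: A.

A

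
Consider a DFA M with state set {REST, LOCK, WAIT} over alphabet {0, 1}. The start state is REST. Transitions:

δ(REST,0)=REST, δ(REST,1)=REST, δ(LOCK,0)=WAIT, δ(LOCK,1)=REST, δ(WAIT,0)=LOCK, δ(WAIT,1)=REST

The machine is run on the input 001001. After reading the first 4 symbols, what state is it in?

REST

REST → REST → REST → REST → REST
After 4 symbols: REST.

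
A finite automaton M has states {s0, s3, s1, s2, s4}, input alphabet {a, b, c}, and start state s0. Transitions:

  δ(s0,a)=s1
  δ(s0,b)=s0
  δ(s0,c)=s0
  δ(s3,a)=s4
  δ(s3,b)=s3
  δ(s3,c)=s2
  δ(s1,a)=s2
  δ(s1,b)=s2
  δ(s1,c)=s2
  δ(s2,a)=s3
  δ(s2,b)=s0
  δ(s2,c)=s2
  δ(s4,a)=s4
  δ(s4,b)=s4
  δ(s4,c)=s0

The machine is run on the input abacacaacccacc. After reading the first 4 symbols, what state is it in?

s2

Trace: s0 -a-> s1 -b-> s2 -a-> s3 -c-> s2
After 4 symbols: s2.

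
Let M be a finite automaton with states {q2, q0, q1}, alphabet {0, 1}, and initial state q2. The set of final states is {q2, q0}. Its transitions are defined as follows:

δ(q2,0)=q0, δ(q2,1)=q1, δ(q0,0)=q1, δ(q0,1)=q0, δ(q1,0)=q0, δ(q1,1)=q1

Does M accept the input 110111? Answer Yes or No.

start at q2
read '1': q2 → q1
read '1': q1 → q1
read '0': q1 → q0
read '1': q0 → q0
read '1': q0 → q0
read '1': q0 → q0
End state q0 is accepting.

Yes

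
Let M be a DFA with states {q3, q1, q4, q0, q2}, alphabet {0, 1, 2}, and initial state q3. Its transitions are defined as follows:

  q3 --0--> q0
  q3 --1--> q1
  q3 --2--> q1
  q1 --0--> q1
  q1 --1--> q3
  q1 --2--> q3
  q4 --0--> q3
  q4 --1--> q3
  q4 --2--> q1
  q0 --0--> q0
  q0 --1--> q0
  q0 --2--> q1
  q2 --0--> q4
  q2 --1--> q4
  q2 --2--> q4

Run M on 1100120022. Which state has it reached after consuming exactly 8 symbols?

start at q3
read '1': q3 → q1
read '1': q1 → q3
read '0': q3 → q0
read '0': q0 → q0
read '1': q0 → q0
read '2': q0 → q1
read '0': q1 → q1
read '0': q1 → q1
After 8 symbols: q1.

q1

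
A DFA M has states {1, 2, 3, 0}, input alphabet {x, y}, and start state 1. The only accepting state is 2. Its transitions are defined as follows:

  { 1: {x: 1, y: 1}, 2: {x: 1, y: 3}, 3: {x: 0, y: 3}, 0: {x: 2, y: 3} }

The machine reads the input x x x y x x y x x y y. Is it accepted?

Trace: 1 -x-> 1 -x-> 1 -x-> 1 -y-> 1 -x-> 1 -x-> 1 -y-> 1 -x-> 1 -x-> 1 -y-> 1 -y-> 1
End state 1 is not accepting.

No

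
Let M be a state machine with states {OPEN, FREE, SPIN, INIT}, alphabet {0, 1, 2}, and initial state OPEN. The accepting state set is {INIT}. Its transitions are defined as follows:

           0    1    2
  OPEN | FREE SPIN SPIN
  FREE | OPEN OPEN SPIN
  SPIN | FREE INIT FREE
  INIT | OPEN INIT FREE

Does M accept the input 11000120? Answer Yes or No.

Trace: OPEN -1-> SPIN -1-> INIT -0-> OPEN -0-> FREE -0-> OPEN -1-> SPIN -2-> FREE -0-> OPEN
End state OPEN is not accepting.

No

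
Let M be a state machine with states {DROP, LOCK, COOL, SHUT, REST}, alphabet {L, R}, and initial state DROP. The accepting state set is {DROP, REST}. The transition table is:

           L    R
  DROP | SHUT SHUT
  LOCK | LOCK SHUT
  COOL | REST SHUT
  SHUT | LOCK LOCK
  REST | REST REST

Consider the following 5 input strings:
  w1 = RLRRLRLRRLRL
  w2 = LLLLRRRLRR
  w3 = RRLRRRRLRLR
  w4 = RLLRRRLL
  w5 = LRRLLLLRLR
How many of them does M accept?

0

w1:
  start at DROP
  read 'R': DROP → SHUT
  read 'L': SHUT → LOCK
  read 'R': LOCK → SHUT
  read 'R': SHUT → LOCK
  read 'L': LOCK → LOCK
  read 'R': LOCK → SHUT
  read 'L': SHUT → LOCK
  read 'R': LOCK → SHUT
  read 'R': SHUT → LOCK
  read 'L': LOCK → LOCK
  read 'R': LOCK → SHUT
  read 'L': SHUT → LOCK
  end LOCK, rejected
w2:
  start at DROP
  read 'L': DROP → SHUT
  read 'L': SHUT → LOCK
  read 'L': LOCK → LOCK
  read 'L': LOCK → LOCK
  read 'R': LOCK → SHUT
  read 'R': SHUT → LOCK
  read 'R': LOCK → SHUT
  read 'L': SHUT → LOCK
  read 'R': LOCK → SHUT
  read 'R': SHUT → LOCK
  end LOCK, rejected
w3:
  start at DROP
  read 'R': DROP → SHUT
  read 'R': SHUT → LOCK
  read 'L': LOCK → LOCK
  read 'R': LOCK → SHUT
  read 'R': SHUT → LOCK
  read 'R': LOCK → SHUT
  read 'R': SHUT → LOCK
  read 'L': LOCK → LOCK
  read 'R': LOCK → SHUT
  read 'L': SHUT → LOCK
  read 'R': LOCK → SHUT
  end SHUT, rejected
w4:
  start at DROP
  read 'R': DROP → SHUT
  read 'L': SHUT → LOCK
  read 'L': LOCK → LOCK
  read 'R': LOCK → SHUT
  read 'R': SHUT → LOCK
  read 'R': LOCK → SHUT
  read 'L': SHUT → LOCK
  read 'L': LOCK → LOCK
  end LOCK, rejected
w5:
  start at DROP
  read 'L': DROP → SHUT
  read 'R': SHUT → LOCK
  read 'R': LOCK → SHUT
  read 'L': SHUT → LOCK
  read 'L': LOCK → LOCK
  read 'L': LOCK → LOCK
  read 'L': LOCK → LOCK
  read 'R': LOCK → SHUT
  read 'L': SHUT → LOCK
  read 'R': LOCK → SHUT
  end SHUT, rejected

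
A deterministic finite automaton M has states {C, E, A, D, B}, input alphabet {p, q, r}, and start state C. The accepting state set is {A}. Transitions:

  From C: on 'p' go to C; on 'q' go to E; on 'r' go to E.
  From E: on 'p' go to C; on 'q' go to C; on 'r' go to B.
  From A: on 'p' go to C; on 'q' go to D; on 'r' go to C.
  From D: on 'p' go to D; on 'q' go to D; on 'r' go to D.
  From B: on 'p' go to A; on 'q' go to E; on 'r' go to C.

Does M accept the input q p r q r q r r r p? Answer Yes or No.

No

start at C
read 'q': C → E
read 'p': E → C
read 'r': C → E
read 'q': E → C
read 'r': C → E
read 'q': E → C
read 'r': C → E
read 'r': E → B
read 'r': B → C
read 'p': C → C
End state C is not accepting.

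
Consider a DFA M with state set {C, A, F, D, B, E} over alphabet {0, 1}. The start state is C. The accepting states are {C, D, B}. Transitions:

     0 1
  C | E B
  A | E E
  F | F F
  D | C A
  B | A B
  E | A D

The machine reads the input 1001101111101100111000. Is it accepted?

No

Trace: C -1-> B -0-> A -0-> E -1-> D -1-> A -0-> E -1-> D -1-> A -1-> E -1-> D -1-> A -0-> E -1-> D -1-> A -0-> E -0-> A -1-> E -1-> D -1-> A -0-> E -0-> A -0-> E
End state E is not accepting.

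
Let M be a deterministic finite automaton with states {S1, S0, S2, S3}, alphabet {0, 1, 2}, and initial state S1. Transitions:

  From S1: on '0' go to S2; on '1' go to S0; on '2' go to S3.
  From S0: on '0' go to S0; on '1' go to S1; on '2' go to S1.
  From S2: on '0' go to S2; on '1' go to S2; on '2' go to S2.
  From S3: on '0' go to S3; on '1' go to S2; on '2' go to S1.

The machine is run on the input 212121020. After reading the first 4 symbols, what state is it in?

S2

Trace: S1 -2-> S3 -1-> S2 -2-> S2 -1-> S2
After 4 symbols: S2.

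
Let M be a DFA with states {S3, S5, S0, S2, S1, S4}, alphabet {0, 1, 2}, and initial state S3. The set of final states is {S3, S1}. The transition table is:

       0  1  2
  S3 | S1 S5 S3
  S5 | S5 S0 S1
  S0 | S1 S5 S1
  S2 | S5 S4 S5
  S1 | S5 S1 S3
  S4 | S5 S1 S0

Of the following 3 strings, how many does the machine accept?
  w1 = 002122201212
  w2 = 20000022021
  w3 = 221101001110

2

w1: S3 → S1 → S5 → S1 → S1 → S3 → S3 → S3 → S1 → S1 → S3 → S5 → S1  → end S1, accepted
w2: S3 → S3 → S1 → S5 → S5 → S5 → S5 → S1 → S3 → S1 → S3 → S5  → end S5, rejected
w3: S3 → S3 → S3 → S5 → S0 → S1 → S1 → S5 → S5 → S0 → S5 → S0 → S1  → end S1, accepted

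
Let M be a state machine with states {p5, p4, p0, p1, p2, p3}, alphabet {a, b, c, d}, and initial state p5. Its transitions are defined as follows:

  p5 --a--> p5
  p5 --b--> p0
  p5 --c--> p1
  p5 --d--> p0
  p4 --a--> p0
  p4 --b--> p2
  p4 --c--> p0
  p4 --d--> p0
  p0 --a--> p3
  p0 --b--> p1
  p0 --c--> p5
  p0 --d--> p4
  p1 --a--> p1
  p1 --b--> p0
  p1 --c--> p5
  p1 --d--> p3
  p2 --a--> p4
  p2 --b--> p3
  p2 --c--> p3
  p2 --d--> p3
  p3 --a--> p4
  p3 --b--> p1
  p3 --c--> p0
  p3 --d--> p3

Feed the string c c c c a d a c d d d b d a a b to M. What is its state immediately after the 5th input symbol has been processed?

Trace: p5 -c-> p1 -c-> p5 -c-> p1 -c-> p5 -a-> p5
After 5 symbols: p5.

p5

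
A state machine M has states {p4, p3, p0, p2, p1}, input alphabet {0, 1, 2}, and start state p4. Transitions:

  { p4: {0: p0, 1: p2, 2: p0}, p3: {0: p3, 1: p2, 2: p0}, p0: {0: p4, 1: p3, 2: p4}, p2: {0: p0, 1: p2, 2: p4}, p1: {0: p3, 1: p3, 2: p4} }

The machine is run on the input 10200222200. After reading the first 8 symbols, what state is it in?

p4 → p2 → p0 → p4 → p0 → p4 → p0 → p4 → p0
After 8 symbols: p0.

p0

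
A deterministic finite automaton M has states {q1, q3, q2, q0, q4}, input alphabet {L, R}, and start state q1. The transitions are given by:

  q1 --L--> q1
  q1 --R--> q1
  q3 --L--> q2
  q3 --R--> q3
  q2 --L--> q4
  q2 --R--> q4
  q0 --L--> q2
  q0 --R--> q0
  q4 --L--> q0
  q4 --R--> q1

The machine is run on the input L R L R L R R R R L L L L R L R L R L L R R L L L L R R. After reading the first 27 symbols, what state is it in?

q1 → q1 → q1 → q1 → q1 → q1 → q1 → q1 → q1 → q1 → q1 → q1 → q1 → q1 → q1 → q1 → q1 → q1 → q1 → q1 → q1 → q1 → q1 → q1 → q1 → q1 → q1 → q1
After 27 symbols: q1.

q1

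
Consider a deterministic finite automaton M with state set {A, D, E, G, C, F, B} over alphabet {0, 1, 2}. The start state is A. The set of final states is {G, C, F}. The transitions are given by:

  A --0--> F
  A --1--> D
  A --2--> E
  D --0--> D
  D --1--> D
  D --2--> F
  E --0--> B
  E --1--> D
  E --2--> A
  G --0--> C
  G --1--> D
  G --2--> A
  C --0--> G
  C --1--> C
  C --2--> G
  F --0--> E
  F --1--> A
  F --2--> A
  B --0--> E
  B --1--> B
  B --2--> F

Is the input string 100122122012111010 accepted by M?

Trace: A -1-> D -0-> D -0-> D -1-> D -2-> F -2-> A -1-> D -2-> F -2-> A -0-> F -1-> A -2-> E -1-> D -1-> D -1-> D -0-> D -1-> D -0-> D
End state D is not accepting.

No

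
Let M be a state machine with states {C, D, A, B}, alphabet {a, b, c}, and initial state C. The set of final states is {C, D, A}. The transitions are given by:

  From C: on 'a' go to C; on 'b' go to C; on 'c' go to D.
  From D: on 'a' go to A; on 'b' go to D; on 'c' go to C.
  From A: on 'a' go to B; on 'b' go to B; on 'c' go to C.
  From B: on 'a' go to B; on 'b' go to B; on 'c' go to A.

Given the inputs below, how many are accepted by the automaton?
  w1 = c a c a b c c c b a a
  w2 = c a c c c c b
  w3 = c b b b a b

1

w1:
  start at C
  read 'c': C → D
  read 'a': D → A
  read 'c': A → C
  read 'a': C → C
  read 'b': C → C
  read 'c': C → D
  read 'c': D → C
  read 'c': C → D
  read 'b': D → D
  read 'a': D → A
  read 'a': A → B
  end B, rejected
w2:
  start at C
  read 'c': C → D
  read 'a': D → A
  read 'c': A → C
  read 'c': C → D
  read 'c': D → C
  read 'c': C → D
  read 'b': D → D
  end D, accepted
w3:
  start at C
  read 'c': C → D
  read 'b': D → D
  read 'b': D → D
  read 'b': D → D
  read 'a': D → A
  read 'b': A → B
  end B, rejected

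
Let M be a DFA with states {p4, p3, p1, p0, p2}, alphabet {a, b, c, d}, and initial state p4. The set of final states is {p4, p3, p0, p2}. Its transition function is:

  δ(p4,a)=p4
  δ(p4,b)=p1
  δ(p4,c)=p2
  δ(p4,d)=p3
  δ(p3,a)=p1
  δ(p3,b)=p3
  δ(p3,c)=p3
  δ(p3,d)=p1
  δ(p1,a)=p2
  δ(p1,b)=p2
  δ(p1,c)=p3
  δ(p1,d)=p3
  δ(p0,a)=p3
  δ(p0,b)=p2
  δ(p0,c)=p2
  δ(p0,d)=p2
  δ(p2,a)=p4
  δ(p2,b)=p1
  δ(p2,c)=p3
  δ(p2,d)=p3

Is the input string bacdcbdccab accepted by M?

Yes

start at p4
read 'b': p4 → p1
read 'a': p1 → p2
read 'c': p2 → p3
read 'd': p3 → p1
read 'c': p1 → p3
read 'b': p3 → p3
read 'd': p3 → p1
read 'c': p1 → p3
read 'c': p3 → p3
read 'a': p3 → p1
read 'b': p1 → p2
End state p2 is accepting.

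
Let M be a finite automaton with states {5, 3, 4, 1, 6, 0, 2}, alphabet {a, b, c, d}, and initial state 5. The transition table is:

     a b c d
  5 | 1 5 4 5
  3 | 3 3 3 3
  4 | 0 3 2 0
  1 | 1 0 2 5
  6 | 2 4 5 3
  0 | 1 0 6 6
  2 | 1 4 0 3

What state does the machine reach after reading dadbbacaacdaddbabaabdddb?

3

5 → 5 → 1 → 5 → 5 → 5 → 1 → 2 → 1 → 1 → 2 → 3 → 3 → 3 → 3 → 3 → 3 → 3 → 3 → 3 → 3 → 3 → 3 → 3 → 3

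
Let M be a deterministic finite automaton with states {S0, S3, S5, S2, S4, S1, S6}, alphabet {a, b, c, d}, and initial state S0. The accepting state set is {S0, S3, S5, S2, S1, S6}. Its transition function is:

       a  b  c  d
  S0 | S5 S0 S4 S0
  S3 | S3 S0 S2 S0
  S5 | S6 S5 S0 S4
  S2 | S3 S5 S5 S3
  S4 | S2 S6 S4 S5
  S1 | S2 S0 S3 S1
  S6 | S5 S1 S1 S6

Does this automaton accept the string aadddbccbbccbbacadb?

Yes

Trace: S0 -a-> S5 -a-> S6 -d-> S6 -d-> S6 -d-> S6 -b-> S1 -c-> S3 -c-> S2 -b-> S5 -b-> S5 -c-> S0 -c-> S4 -b-> S6 -b-> S1 -a-> S2 -c-> S5 -a-> S6 -d-> S6 -b-> S1
End state S1 is accepting.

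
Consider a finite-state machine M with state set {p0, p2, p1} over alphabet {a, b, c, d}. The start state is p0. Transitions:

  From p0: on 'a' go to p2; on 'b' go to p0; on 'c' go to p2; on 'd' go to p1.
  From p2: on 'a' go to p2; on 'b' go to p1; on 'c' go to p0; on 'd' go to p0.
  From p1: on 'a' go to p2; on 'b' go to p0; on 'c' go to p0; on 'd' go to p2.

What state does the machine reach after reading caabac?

p0

p0 → p2 → p2 → p2 → p1 → p2 → p0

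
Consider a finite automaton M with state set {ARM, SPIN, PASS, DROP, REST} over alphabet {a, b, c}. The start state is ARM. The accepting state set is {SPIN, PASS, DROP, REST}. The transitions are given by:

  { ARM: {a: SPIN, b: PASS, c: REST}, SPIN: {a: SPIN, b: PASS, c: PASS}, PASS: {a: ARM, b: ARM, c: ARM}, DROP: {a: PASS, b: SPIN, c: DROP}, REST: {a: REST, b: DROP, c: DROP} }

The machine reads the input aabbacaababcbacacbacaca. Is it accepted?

start at ARM
read 'a': ARM → SPIN
read 'a': SPIN → SPIN
read 'b': SPIN → PASS
read 'b': PASS → ARM
read 'a': ARM → SPIN
read 'c': SPIN → PASS
read 'a': PASS → ARM
read 'a': ARM → SPIN
read 'b': SPIN → PASS
read 'a': PASS → ARM
read 'b': ARM → PASS
read 'c': PASS → ARM
read 'b': ARM → PASS
read 'a': PASS → ARM
read 'c': ARM → REST
read 'a': REST → REST
read 'c': REST → DROP
read 'b': DROP → SPIN
read 'a': SPIN → SPIN
read 'c': SPIN → PASS
read 'a': PASS → ARM
read 'c': ARM → REST
read 'a': REST → REST
End state REST is accepting.

Yes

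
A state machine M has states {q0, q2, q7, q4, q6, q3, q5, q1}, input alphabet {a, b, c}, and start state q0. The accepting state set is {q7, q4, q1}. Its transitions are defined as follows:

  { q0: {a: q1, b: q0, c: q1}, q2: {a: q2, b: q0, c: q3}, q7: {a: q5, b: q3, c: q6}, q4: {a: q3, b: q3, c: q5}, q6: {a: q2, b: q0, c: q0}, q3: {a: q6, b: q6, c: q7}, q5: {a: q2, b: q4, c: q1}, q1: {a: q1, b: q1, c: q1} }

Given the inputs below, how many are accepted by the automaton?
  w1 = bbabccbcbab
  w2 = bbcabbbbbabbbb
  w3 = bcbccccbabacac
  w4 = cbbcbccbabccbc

4

w1: q0 → q0 → q0 → q1 → q1 → q1 → q1 → q1 → q1 → q1 → q1 → q1  → end q1, accepted
w2: q0 → q0 → q0 → q1 → q1 → q1 → q1 → q1 → q1 → q1 → q1 → q1 → q1 → q1 → q1  → end q1, accepted
w3: q0 → q0 → q1 → q1 → q1 → q1 → q1 → q1 → q1 → q1 → q1 → q1 → q1 → q1 → q1  → end q1, accepted
w4: q0 → q1 → q1 → q1 → q1 → q1 → q1 → q1 → q1 → q1 → q1 → q1 → q1 → q1 → q1  → end q1, accepted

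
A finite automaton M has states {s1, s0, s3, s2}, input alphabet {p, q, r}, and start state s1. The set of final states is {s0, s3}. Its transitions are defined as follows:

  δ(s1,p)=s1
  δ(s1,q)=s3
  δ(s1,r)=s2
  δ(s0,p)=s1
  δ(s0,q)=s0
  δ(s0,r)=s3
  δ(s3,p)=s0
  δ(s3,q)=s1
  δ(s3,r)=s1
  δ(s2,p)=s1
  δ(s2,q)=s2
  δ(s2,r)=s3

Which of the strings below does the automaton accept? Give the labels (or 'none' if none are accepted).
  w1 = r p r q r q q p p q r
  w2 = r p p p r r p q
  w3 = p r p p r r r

w2

w1:
  start at s1
  read 'r': s1 → s2
  read 'p': s2 → s1
  read 'r': s1 → s2
  read 'q': s2 → s2
  read 'r': s2 → s3
  read 'q': s3 → s1
  read 'q': s1 → s3
  read 'p': s3 → s0
  read 'p': s0 → s1
  read 'q': s1 → s3
  read 'r': s3 → s1
  end s1, rejected
w2:
  start at s1
  read 'r': s1 → s2
  read 'p': s2 → s1
  read 'p': s1 → s1
  read 'p': s1 → s1
  read 'r': s1 → s2
  read 'r': s2 → s3
  read 'p': s3 → s0
  read 'q': s0 → s0
  end s0, accepted
w3:
  start at s1
  read 'p': s1 → s1
  read 'r': s1 → s2
  read 'p': s2 → s1
  read 'p': s1 → s1
  read 'r': s1 → s2
  read 'r': s2 → s3
  read 'r': s3 → s1
  end s1, rejected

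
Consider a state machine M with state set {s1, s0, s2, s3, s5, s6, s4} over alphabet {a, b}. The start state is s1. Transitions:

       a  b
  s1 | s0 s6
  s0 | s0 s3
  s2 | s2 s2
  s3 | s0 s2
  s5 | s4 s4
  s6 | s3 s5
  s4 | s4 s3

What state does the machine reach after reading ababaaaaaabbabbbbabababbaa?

start at s1
read 'a': s1 → s0
read 'b': s0 → s3
read 'a': s3 → s0
read 'b': s0 → s3
read 'a': s3 → s0
read 'a': s0 → s0
read 'a': s0 → s0
read 'a': s0 → s0
read 'a': s0 → s0
read 'a': s0 → s0
read 'b': s0 → s3
read 'b': s3 → s2
read 'a': s2 → s2
read 'b': s2 → s2
read 'b': s2 → s2
read 'b': s2 → s2
read 'b': s2 → s2
read 'a': s2 → s2
read 'b': s2 → s2
read 'a': s2 → s2
read 'b': s2 → s2
read 'a': s2 → s2
read 'b': s2 → s2
read 'b': s2 → s2
read 'a': s2 → s2
read 'a': s2 → s2

s2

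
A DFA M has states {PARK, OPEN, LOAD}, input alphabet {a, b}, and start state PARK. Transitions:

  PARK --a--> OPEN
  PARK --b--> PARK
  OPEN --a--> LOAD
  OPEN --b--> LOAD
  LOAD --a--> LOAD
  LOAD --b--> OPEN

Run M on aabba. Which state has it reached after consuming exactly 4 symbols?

LOAD

PARK → OPEN → LOAD → OPEN → LOAD
After 4 symbols: LOAD.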